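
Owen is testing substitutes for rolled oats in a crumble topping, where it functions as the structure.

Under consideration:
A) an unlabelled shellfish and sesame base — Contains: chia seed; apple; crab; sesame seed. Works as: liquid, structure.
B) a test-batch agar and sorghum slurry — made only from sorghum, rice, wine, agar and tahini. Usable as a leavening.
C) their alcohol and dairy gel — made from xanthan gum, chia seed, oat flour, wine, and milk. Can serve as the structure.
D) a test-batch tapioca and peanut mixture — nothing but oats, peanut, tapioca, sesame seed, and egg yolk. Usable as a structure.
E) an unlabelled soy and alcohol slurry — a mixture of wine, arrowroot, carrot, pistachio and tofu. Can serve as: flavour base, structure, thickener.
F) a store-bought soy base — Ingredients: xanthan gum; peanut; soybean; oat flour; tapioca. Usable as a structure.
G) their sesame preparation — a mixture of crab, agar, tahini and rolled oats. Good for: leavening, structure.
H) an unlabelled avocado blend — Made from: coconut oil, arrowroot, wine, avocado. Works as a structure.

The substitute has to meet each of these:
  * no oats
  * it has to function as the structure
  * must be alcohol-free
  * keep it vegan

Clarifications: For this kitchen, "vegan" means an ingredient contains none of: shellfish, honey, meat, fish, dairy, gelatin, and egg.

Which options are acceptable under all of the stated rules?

A: has crab, so not vegan — out
B: not usable as a structure; has wine, so not alcohol-free — reject
C: has milk, so not vegan; has wine, so not alcohol-free (and 1 more) — reject
D: has egg yolk, so not vegan; has oats, so not oat-free — out
E: has wine, so not alcohol-free — out
F: has oat flour, so not oat-free — no
G: has crab, so not vegan; has rolled oats, so not oat-free — no
H: has wine, so not alcohol-free — no

none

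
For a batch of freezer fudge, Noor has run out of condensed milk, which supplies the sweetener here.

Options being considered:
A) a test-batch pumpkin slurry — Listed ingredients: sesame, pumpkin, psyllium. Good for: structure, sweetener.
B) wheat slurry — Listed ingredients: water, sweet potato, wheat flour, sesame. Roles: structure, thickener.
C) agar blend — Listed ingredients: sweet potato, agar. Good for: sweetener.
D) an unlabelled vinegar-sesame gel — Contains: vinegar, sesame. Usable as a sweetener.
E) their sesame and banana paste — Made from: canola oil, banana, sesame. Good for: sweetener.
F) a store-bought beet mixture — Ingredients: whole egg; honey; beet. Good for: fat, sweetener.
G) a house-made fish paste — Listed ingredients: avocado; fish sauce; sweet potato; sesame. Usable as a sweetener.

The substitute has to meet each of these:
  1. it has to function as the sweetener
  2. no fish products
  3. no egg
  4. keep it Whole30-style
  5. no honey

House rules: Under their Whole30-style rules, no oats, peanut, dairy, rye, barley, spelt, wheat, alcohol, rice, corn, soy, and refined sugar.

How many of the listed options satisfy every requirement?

A: Whole30-style, no egg — keep
B: not usable as a sweetener; has wheat flour, so not Whole30-style — no
C: nothing on the exclusion list — valid
D: only sesame and vinegar; none excluded — keep
E: no honey, no fish — keep
F: has whole egg, so not egg-free; has honey, so not honey-free — out
G: has fish sauce, so not fish-free — out

4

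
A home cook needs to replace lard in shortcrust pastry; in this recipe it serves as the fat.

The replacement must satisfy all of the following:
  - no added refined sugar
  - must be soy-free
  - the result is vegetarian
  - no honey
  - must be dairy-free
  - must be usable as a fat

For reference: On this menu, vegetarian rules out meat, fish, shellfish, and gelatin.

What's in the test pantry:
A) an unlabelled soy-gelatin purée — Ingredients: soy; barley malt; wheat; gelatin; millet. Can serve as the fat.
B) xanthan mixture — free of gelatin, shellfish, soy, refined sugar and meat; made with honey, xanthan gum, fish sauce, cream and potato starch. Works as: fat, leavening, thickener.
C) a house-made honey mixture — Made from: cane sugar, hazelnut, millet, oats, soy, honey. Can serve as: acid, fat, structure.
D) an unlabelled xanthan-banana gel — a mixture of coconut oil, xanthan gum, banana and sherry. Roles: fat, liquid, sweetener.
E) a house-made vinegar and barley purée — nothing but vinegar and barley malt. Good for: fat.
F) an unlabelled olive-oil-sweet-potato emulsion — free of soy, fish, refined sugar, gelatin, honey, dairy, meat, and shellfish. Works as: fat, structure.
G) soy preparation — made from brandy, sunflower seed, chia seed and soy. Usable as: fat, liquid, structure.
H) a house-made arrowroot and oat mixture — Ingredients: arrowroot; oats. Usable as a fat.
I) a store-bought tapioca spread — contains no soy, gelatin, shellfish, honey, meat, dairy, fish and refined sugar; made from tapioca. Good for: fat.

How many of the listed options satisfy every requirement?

A: has gelatin, so not vegetarian; has soy, so not soy-free — no
B: has fish sauce, so not vegetarian; has honey, so not honey-free (and 1 more) — out
C: has honey, so not honey-free; has cane sugar, so not no-added-sugar (and 1 more) — reject
D: works as a fat, no soy, no honey — OK
E: only barley malt and vinegar; none excluded — OK
F: vegetarian, no refined sugar — keep
G: has soy, so not soy-free — no
H: every rule checks out — keep
I: no honey, vegetarian — valid

5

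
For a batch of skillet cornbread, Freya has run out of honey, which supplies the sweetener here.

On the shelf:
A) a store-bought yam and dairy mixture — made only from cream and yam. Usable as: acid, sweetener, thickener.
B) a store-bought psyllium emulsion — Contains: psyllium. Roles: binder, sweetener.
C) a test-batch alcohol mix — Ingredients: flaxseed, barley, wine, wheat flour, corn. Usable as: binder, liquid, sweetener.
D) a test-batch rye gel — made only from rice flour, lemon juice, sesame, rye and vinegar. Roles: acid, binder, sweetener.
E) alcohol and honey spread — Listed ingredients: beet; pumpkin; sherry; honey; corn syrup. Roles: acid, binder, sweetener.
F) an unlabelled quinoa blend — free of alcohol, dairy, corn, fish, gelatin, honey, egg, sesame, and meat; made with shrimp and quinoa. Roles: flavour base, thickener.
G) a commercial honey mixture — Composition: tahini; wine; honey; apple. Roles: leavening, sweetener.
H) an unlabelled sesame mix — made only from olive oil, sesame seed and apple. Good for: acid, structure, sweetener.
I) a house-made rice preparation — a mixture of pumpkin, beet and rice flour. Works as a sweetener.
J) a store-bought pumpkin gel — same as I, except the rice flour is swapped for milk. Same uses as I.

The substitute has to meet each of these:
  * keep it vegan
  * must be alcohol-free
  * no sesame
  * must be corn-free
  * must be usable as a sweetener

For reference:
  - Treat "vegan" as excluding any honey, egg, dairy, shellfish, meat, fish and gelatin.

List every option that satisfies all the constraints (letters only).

B, I

A: has cream, so not vegan — reject
B: vegan, no corn — OK
C: has wine, so not alcohol-free; has corn, so not corn-free — out
D: has sesame, so not sesame-free — out
E: has honey, so not vegan; has sherry, so not alcohol-free (and 1 more) — reject
F: not usable as a sweetener; has shrimp, so not vegan — no
G: has honey, so not vegan; has wine, so not alcohol-free (and 1 more) — reject
H: has sesame seed, so not sesame-free — reject
I: works as a sweetener, no alcohol, no sesame — valid
J: has milk, so not vegan — out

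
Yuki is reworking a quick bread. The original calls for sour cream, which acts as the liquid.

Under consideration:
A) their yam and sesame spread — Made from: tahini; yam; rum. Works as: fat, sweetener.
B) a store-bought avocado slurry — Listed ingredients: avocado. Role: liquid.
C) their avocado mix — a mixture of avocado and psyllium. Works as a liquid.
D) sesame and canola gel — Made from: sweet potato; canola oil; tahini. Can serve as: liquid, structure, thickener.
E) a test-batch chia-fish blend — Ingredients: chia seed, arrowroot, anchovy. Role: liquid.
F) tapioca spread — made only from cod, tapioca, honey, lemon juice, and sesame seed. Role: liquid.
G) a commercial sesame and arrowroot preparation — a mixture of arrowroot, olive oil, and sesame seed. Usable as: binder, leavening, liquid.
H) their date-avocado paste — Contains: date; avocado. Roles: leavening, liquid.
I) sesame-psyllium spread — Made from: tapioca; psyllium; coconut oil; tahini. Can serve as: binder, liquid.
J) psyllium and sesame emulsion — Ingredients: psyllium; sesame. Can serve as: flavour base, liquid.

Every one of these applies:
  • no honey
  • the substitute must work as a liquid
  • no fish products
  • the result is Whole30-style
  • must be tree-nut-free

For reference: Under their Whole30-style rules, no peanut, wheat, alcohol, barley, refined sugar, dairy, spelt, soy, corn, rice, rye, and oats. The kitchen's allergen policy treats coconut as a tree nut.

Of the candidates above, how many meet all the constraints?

6

A: not usable as a liquid; has rum, so not Whole30-style — reject
B: no honey, no fish — valid
C: works as a liquid, Whole30-style, tree-nut-free — OK
D: works as a liquid, no fish, tree-nut-free — valid
E: has anchovy, so not fish-free — out
F: has cod, so not fish-free; has honey, so not honey-free — reject
G: only sesame seed, olive oil, and arrowroot; none excluded — valid
H: every rule checks out — keep
I: has coconut oil, so not tree-nut-free — out
J: only sesame and psyllium; none excluded — valid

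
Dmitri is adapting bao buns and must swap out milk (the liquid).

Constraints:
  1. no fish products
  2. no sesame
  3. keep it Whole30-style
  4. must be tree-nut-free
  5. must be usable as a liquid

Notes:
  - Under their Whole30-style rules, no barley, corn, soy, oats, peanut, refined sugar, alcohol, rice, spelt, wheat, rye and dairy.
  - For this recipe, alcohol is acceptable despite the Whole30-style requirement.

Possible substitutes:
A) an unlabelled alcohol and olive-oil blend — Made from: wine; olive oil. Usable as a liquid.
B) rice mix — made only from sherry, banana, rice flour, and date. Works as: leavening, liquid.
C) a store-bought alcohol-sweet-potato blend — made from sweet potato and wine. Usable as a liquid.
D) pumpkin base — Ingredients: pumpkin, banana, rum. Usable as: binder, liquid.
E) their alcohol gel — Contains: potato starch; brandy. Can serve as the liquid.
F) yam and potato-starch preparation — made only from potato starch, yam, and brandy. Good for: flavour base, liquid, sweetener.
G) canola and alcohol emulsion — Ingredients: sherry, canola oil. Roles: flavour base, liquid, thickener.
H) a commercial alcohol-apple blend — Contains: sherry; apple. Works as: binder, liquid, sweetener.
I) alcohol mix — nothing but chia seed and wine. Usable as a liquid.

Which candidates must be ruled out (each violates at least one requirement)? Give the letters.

A: alcohol is permitted under the Whole30-style carve-out; nothing else excluded — OK
B: has rice flour, so not Whole30-style — reject
C: alcohol is permitted under the Whole30-style carve-out; nothing else excluded — OK
D: alcohol is permitted under the Whole30-style carve-out; nothing else excluded — valid
E: alcohol is permitted under the Whole30-style carve-out; nothing else excluded — keep
F: alcohol is permitted under the Whole30-style carve-out; nothing else excluded — valid
G: alcohol is permitted under the Whole30-style carve-out; nothing else excluded — OK
H: alcohol is permitted under the Whole30-style carve-out; nothing else excluded — OK
I: alcohol is permitted under the Whole30-style carve-out; nothing else excluded — keep

B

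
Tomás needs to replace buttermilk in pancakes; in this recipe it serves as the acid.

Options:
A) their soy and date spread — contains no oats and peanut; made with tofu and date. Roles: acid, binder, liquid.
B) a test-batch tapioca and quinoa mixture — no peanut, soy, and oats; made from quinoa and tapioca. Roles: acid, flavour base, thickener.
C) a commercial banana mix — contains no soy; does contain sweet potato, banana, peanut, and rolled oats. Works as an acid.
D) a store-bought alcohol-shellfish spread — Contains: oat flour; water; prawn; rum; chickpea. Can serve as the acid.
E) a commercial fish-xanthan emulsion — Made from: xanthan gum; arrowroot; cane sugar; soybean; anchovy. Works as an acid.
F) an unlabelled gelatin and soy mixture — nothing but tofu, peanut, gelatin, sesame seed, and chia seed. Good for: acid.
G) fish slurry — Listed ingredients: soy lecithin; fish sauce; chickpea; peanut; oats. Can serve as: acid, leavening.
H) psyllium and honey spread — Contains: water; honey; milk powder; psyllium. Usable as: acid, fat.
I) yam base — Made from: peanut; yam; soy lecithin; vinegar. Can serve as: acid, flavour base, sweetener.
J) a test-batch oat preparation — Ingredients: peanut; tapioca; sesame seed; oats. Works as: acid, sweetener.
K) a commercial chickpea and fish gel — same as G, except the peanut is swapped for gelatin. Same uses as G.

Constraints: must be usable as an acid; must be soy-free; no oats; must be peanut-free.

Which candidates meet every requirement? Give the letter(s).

A: has tofu, so not soy-free — no
B: works as an acid, no peanut, no oats — OK
C: has peanut, so not peanut-free; has rolled oats, so not oat-free — out
D: has oat flour, so not oat-free — reject
E: has soybean, so not soy-free — out
F: has tofu, so not soy-free; has peanut, so not peanut-free — reject
G: has soy lecithin, so not soy-free; has peanut, so not peanut-free (and 1 more) — reject
H: works as an acid, no soy, no oats — valid
I: has soy lecithin, so not soy-free; has peanut, so not peanut-free — reject
J: has peanut, so not peanut-free; has oats, so not oat-free — reject
K: has soy lecithin, so not soy-free; has oats, so not oat-free — no

B, H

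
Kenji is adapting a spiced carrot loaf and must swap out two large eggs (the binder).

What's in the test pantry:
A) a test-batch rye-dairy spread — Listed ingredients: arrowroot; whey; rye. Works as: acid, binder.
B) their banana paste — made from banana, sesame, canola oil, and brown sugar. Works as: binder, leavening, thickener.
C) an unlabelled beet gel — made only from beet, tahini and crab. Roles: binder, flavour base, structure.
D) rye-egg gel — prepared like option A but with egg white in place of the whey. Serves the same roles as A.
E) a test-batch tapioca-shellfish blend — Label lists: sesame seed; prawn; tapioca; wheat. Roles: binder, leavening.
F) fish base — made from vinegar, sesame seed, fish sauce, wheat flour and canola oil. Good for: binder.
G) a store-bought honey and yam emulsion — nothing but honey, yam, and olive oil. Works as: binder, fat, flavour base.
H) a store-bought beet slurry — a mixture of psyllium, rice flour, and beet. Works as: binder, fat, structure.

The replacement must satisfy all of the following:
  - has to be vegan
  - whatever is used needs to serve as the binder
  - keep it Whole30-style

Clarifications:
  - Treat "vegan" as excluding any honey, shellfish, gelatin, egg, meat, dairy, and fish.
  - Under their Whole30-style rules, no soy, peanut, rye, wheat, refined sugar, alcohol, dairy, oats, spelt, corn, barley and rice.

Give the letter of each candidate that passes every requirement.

A: has whey, so not vegan; has whey, so not Whole30-style — reject
B: has brown sugar, so not Whole30-style — no
C: has crab, so not vegan — out
D: has egg white, so not vegan; has rye, so not Whole30-style — out
E: has prawn, so not vegan; has wheat, so not Whole30-style — reject
F: has fish sauce, so not vegan; has wheat flour, so not Whole30-style — no
G: has honey, so not vegan — no
H: has rice flour, so not Whole30-style — reject

none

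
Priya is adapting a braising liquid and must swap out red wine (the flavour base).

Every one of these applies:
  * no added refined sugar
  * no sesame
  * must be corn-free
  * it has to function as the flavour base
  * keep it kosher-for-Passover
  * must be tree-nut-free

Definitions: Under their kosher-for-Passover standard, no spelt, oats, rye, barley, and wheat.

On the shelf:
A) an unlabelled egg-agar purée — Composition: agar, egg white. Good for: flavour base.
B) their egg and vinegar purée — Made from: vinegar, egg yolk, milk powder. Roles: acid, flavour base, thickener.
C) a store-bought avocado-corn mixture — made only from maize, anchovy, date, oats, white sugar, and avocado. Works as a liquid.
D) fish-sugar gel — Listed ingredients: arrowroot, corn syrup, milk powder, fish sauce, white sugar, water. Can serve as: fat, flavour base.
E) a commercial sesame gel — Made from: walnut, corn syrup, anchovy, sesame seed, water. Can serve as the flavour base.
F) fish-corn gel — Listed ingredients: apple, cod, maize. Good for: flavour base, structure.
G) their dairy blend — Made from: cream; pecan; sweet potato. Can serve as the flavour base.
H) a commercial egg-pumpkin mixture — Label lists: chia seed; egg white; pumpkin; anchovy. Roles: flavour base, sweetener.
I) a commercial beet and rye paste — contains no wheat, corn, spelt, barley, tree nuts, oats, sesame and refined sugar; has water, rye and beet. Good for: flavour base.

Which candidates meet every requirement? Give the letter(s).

A, B, H

A: all constraints satisfied — OK
B: works as a flavour base, no tree nuts, no sesame — OK
C: not usable as a flavour base; has oats, so not kosher-for-Passover (and 2 more) — no
D: has white sugar, so not no-added-sugar; has corn syrup, so not corn-free — reject
E: has sesame seed, so not sesame-free; has corn syrup, so not corn-free (and 1 more) — no
F: has maize, so not corn-free — out
G: has pecan, so not tree-nut-free — reject
H: works as a flavour base, kosher-for-Passover, no tree nuts — valid
I: has rye, so not kosher-for-Passover — reject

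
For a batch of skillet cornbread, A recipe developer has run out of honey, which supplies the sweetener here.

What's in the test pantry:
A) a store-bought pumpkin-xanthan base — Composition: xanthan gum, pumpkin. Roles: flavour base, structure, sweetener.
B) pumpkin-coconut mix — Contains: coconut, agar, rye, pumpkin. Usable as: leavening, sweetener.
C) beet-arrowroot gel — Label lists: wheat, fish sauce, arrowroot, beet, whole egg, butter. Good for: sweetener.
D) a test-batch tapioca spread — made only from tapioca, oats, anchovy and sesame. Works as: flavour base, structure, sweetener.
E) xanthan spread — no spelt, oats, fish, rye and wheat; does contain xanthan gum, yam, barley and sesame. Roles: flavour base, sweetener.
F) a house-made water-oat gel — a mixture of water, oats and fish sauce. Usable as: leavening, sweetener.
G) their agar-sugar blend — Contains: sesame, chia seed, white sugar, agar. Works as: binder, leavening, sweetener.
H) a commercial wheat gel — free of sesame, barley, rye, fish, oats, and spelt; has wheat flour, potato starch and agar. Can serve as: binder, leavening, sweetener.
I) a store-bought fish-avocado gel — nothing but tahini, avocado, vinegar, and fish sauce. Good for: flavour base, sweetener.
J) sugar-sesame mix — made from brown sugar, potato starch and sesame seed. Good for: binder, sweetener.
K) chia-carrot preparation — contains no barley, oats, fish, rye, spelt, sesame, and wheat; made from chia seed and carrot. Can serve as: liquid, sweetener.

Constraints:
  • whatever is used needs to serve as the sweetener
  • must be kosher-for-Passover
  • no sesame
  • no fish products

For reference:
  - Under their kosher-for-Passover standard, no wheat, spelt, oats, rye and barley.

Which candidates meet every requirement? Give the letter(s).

A: works as a sweetener, no fish, kosher-for-Passover — OK
B: has rye, so not kosher-for-Passover — reject
C: has wheat, so not kosher-for-Passover; has fish sauce, so not fish-free — reject
D: has oats, so not kosher-for-Passover; has anchovy, so not fish-free (and 1 more) — reject
E: has barley, so not kosher-for-Passover; has sesame, so not sesame-free — reject
F: has oats, so not kosher-for-Passover; has fish sauce, so not fish-free — out
G: has sesame, so not sesame-free — reject
H: has wheat flour, so not kosher-for-Passover — reject
I: has fish sauce, so not fish-free; has tahini, so not sesame-free — reject
J: has sesame seed, so not sesame-free — reject
K: kosher-for-Passover, no fish — keep

A, K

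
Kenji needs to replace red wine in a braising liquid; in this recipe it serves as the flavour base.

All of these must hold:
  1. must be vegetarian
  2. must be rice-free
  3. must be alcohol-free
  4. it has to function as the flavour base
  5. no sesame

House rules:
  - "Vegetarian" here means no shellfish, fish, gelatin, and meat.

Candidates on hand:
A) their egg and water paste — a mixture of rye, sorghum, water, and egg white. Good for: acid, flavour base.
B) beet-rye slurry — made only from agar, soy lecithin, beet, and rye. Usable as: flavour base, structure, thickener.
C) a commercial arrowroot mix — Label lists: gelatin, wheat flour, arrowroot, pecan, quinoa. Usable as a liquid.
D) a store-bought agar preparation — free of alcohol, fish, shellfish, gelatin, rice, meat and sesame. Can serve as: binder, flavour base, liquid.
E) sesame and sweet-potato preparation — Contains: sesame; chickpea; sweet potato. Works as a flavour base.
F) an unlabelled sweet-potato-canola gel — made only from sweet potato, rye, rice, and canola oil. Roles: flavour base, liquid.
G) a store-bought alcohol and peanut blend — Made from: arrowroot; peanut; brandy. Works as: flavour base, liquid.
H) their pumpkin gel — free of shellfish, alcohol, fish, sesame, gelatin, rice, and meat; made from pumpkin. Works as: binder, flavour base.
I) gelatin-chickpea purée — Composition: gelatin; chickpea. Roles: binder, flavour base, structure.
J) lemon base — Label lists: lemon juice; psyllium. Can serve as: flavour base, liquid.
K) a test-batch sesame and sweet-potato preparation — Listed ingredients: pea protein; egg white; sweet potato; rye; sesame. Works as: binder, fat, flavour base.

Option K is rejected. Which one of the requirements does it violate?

usable as a flavour base: satisfied
vegetarian: satisfied
sesame-free: has sesame — fails
rice-free: satisfied
alcohol-free: satisfied

sesame-free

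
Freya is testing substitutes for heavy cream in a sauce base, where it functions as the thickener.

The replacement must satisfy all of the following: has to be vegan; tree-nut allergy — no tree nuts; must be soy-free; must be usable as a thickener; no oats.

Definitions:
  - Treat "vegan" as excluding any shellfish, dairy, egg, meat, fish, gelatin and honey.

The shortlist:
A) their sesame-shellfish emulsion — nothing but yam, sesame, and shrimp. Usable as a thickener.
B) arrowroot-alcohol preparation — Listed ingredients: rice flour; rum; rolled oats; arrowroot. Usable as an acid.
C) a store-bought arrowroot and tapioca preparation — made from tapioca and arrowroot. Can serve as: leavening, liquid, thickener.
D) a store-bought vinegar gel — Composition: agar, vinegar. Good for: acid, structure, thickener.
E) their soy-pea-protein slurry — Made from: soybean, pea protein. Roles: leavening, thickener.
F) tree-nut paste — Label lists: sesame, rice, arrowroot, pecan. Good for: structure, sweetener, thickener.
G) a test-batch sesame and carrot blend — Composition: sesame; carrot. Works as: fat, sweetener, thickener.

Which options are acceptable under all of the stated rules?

C, D, G

A: has shrimp, so not vegan — no
B: not usable as a thickener; has rolled oats, so not oat-free — no
C: every rule checks out — OK
D: vegan, no oats — keep
E: has soybean, so not soy-free — reject
F: has pecan, so not tree-nut-free — no
G: works as a thickener, vegan, no soy — valid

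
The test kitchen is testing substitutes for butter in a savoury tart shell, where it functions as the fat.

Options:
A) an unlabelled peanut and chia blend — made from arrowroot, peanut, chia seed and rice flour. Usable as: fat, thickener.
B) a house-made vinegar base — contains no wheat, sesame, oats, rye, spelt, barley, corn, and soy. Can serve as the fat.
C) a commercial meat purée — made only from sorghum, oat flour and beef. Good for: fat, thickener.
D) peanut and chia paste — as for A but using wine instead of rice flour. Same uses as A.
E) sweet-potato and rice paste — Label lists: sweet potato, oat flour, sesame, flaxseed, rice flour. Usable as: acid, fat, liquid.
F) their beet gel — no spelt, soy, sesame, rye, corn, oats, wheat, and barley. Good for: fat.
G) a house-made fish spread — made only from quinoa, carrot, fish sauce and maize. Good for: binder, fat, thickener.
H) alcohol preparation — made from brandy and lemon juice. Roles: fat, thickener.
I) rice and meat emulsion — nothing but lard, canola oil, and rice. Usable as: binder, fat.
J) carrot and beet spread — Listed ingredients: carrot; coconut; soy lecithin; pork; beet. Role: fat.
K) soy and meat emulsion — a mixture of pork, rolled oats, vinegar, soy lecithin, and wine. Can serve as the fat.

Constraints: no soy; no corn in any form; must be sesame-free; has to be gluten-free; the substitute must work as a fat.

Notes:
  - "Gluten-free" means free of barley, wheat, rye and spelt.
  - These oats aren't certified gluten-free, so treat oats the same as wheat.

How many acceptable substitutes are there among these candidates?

6

A: gluten-free, no soy — keep
B: all constraints satisfied — keep
C: has oat flour, so not gluten-free — out
D: wine and peanut etc. — none of it excluded — keep
E: has oat flour, so not gluten-free; has sesame, so not sesame-free — out
F: gluten-free, no corn — valid
G: has maize, so not corn-free — out
H: every rule checks out — keep
I: only lard, rice, and canola oil; none excluded — keep
J: has soy lecithin, so not soy-free — no
K: has rolled oats, so not gluten-free; has soy lecithin, so not soy-free — out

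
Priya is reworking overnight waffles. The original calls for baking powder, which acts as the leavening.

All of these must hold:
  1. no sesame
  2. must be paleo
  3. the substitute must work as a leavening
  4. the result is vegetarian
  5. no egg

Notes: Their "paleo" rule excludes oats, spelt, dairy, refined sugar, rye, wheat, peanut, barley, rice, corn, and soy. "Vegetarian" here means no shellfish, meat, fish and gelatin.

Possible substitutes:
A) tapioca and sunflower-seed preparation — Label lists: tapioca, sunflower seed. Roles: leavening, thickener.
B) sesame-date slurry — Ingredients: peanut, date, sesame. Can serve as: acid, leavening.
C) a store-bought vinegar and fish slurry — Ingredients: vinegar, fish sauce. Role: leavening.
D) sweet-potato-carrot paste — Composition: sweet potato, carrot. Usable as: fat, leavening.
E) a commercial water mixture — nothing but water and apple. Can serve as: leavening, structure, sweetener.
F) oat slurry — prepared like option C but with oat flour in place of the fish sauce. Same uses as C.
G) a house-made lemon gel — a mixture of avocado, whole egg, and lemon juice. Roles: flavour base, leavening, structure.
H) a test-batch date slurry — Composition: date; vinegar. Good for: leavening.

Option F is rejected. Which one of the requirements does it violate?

usable as a leavening: satisfied
paleo: has oat flour — fails
vegetarian: satisfied
sesame-free: satisfied
egg-free: satisfied

paleo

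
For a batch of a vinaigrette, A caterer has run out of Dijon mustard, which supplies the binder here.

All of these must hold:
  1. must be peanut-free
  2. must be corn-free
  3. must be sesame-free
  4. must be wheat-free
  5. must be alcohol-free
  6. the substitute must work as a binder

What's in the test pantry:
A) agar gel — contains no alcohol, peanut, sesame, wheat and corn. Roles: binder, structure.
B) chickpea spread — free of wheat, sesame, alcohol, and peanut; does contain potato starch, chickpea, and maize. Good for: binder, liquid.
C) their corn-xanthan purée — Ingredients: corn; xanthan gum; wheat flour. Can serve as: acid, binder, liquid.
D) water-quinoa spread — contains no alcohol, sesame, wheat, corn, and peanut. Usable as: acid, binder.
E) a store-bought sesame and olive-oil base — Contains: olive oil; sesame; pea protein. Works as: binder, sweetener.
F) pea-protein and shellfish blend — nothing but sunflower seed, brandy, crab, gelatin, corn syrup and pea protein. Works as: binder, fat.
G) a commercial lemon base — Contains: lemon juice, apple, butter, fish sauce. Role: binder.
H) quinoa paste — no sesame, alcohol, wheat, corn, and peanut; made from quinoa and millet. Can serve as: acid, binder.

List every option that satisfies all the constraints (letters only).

A: works as a binder, no wheat, no peanut — OK
B: has maize, so not corn-free — reject
C: has corn, so not corn-free; has wheat flour, so not wheat-free — no
D: no peanut, no sesame — OK
E: has sesame, so not sesame-free — reject
F: has corn syrup, so not corn-free; has brandy, so not alcohol-free — no
G: all constraints satisfied — OK
H: nothing on the exclusion list — keep

A, D, G, H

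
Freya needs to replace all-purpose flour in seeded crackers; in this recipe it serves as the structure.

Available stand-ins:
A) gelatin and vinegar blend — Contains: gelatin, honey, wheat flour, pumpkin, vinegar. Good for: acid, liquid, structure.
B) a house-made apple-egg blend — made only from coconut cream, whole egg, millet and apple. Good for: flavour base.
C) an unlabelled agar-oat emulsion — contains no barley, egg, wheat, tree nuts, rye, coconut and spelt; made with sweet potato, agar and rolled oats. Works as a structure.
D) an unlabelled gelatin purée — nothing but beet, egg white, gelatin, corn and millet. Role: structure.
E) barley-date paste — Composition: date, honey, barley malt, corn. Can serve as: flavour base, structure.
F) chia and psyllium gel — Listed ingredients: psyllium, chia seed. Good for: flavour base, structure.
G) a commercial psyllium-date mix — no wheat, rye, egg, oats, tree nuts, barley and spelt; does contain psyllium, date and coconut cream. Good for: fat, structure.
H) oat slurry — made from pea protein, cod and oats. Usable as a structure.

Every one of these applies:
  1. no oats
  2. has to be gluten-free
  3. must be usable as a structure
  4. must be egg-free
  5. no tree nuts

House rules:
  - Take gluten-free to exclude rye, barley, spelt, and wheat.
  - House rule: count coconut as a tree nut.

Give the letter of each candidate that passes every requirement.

F

A: has wheat flour, so not gluten-free — out
B: not usable as a structure; has coconut cream, so not tree-nut-free (and 1 more) — reject
C: has rolled oats, so not oat-free — no
D: has egg white, so not egg-free — no
E: has barley malt, so not gluten-free — out
F: nothing on the exclusion list — keep
G: has coconut cream, so not tree-nut-free — reject
H: has oats, so not oat-free — no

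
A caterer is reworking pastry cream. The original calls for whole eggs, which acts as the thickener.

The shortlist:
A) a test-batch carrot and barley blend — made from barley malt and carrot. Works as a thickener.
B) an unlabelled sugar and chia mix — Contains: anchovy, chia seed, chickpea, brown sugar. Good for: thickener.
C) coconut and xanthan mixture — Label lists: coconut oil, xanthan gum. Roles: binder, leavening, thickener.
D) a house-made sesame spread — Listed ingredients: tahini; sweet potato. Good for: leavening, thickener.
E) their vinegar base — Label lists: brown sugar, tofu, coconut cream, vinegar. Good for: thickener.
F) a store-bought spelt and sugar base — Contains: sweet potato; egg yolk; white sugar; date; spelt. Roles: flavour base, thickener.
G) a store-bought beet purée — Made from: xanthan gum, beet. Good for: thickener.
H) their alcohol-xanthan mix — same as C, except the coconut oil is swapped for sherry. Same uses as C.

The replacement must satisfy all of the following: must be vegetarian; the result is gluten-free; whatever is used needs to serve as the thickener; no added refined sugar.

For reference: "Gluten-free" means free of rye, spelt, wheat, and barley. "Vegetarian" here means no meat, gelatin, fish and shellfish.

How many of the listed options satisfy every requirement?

A: has barley malt, so not gluten-free — reject
B: has anchovy, so not vegetarian; has brown sugar, so not no-added-sugar — reject
C: only coconut oil and xanthan gum; none excluded — OK
D: nothing on the exclusion list — valid
E: has brown sugar, so not no-added-sugar — no
F: has spelt, so not gluten-free; has white sugar, so not no-added-sugar — reject
G: only beet and xanthan gum; none excluded — valid
H: only sherry and xanthan gum; none excluded — OK

4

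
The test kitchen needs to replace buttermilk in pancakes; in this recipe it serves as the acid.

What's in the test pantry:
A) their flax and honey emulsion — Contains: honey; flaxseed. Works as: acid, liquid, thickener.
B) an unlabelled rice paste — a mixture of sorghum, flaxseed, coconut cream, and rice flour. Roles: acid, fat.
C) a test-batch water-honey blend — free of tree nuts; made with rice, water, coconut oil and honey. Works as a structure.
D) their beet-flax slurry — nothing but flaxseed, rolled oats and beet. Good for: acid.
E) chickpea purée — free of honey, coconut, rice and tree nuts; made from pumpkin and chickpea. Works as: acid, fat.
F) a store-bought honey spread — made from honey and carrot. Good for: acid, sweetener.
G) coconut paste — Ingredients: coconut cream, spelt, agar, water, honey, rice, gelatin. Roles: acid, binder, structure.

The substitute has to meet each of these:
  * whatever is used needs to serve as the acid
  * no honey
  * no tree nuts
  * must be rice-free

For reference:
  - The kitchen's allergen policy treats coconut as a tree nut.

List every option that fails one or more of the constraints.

A, B, C, F, G

A: has honey, so not honey-free — out
B: has rice flour, so not rice-free; has coconut cream, so not tree-nut-free — no
C: not usable as an acid; has honey, so not honey-free (and 2 more) — reject
D: nothing on the exclusion list — keep
E: nothing on the exclusion list — OK
F: has honey, so not honey-free — no
G: has honey, so not honey-free; has rice, so not rice-free (and 1 more) — out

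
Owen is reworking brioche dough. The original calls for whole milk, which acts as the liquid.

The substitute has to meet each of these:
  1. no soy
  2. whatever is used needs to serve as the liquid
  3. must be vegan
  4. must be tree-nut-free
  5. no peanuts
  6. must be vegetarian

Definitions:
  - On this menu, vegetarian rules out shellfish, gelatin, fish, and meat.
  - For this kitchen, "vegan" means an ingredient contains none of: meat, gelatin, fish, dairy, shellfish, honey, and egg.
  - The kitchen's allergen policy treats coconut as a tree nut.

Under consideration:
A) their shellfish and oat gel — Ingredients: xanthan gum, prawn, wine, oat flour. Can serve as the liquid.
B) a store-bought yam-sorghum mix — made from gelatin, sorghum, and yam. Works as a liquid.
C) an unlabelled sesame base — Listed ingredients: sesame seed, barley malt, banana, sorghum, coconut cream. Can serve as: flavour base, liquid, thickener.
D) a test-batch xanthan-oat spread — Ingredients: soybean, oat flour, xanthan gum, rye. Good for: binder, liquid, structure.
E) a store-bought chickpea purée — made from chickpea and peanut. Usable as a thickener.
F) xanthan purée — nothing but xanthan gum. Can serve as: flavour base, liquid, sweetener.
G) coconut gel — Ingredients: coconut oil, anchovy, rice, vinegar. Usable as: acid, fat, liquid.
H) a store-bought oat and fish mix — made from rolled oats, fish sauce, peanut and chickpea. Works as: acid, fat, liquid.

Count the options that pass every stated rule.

1

A: has prawn, so not vegetarian; has prawn, so not vegan — no
B: has gelatin, so not vegetarian; has gelatin, so not vegan — no
C: has coconut cream, so not tree-nut-free — out
D: has soybean, so not soy-free — out
E: not usable as a liquid; has peanut, so not peanut-free — out
F: only xanthan gum; none excluded — valid
G: has anchovy, so not vegetarian; has anchovy, so not vegan (and 1 more) — out
H: has fish sauce, so not vegetarian; has fish sauce, so not vegan (and 1 more) — no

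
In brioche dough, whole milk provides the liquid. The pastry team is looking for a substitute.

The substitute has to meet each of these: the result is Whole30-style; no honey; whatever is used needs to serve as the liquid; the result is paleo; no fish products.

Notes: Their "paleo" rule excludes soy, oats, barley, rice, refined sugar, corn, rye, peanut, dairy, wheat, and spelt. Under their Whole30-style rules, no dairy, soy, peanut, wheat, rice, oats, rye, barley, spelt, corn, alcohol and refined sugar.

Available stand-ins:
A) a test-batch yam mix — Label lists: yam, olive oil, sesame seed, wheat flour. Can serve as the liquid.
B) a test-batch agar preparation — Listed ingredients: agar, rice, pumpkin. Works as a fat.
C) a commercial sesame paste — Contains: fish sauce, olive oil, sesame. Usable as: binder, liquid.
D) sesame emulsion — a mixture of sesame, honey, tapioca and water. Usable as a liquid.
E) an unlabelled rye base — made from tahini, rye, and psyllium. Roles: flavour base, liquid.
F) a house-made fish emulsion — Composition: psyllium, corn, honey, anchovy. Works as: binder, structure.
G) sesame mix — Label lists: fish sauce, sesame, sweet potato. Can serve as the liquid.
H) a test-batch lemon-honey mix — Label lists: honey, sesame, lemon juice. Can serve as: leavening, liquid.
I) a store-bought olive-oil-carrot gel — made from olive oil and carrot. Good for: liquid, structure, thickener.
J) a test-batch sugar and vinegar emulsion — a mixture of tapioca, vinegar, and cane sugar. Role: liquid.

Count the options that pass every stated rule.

1

A: has wheat flour, so not paleo; has wheat flour, so not Whole30-style — out
B: not usable as a liquid; has rice, so not paleo (and 1 more) — reject
C: has fish sauce, so not fish-free — out
D: has honey, so not honey-free — out
E: has rye, so not paleo; has rye, so not Whole30-style — reject
F: not usable as a liquid; has corn, so not paleo (and 3 more) — out
G: has fish sauce, so not fish-free — reject
H: has honey, so not honey-free — reject
I: only carrot and olive oil; none excluded — keep
J: has cane sugar, so not paleo; has cane sugar, so not Whole30-style — reject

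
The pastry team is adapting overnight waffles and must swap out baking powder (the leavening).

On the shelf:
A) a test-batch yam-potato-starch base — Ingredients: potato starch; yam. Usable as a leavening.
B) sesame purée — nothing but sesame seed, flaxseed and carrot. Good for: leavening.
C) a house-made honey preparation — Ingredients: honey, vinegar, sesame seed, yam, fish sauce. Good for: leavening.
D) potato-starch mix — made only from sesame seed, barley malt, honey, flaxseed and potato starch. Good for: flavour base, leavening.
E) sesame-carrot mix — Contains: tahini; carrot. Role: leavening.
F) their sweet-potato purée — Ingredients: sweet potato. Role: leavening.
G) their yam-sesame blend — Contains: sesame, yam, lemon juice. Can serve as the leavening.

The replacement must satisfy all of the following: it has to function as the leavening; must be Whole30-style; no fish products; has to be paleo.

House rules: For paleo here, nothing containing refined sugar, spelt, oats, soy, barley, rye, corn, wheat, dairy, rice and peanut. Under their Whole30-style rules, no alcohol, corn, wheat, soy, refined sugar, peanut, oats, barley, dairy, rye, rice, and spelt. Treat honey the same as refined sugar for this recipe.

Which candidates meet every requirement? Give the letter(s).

A: only potato starch and yam; none excluded — OK
B: Whole30-style, no fish — OK
C: has honey, so not paleo; has honey, so not Whole30-style (and 1 more) — no
D: has barley malt, so not paleo; has barley malt, so not Whole30-style — out
E: only tahini and carrot; none excluded — keep
F: all constraints satisfied — valid
G: every rule checks out — keep

A, B, E, F, G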